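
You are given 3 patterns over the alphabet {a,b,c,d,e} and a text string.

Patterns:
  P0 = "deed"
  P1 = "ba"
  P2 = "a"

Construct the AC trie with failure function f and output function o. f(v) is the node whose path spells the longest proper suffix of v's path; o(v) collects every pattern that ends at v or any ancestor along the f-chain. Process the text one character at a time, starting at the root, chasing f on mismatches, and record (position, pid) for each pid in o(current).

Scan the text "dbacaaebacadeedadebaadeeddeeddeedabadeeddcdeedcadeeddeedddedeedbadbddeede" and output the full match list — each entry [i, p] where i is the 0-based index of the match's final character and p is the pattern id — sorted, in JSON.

Build:
Trie nodes:
  n0 'ε': a→7 b→5 d→1
  n1 'd': e→2
  n2 'de': e→3
  n3 'dee': d→4
  n4 'deed': ·  [P0 ends]
  n5 'b': a→6
  n6 'ba': ·  [P1 ends]
  n7 'a': ·  [P2 ends]

BFS fail/out derivation:
  fail(1) 'd': from fail(0)=0 chase 'd': 0 ⇒ 0;  out=∅∪out(0)=∅
  fail(5) 'b': from fail(0)=0 chase 'b': 0 ⇒ 0;  out=∅∪out(0)=∅
  fail(7) 'a': from fail(0)=0 chase 'a': 0 ⇒ 0;  out={2}∪out(0)={2}
  fail(2) 'de': from fail(1)=0 chase 'e': 0 ⇒ 0;  out=∅∪out(0)=∅
  fail(6) 'ba': from fail(5)=0 chase 'a': 0 ⇒ 7;  out={1}∪out(7)={1,2}
  fail(3) 'dee': from fail(2)=0 chase 'e': 0 ⇒ 0;  out=∅∪out(0)=∅
  fail(4) 'deed': from fail(3)=0 chase 'd': 0 ⇒ 1;  out={0}∪out(1)={0}

Run:
[0] read 'd'  n0⇒n1
[1] read 'b'  n1⇒n5 (fail-walked)
[2] read 'a'  n5⇒n6  → match P1@[1:2],P2@[2:2]
[3] read 'c'  n6⇒n0 (fail-walked)
[4] read 'a'  n0⇒n7  → match P2@[4:4]
[5] read 'a'  n7⇒n7 (fail-walked)  → match P2@[5:5]
[6] read 'e'  n7⇒n0 (fail-walked)
[7] read 'b'  n0⇒n5
[8] read 'a'  n5⇒n6  → match P1@[7:8],P2@[8:8]
[9] read 'c'  n6⇒n0 (fail-walked)
[10] read 'a'  n0⇒n7  → match P2@[10:10]
[11] read 'd'  n7⇒n1 (fail-walked)
[12] read 'e'  n1⇒n2
[13] read 'e'  n2⇒n3
[14] read 'd'  n3⇒n4  → match P0@[11:14]
[15] read 'a'  n4⇒n7 (fail-walked)  → match P2@[15:15]
[16] read 'd'  n7⇒n1 (fail-walked)
[17] read 'e'  n1⇒n2
[18] read 'b'  n2⇒n5 (fail-walked)
[19] read 'a'  n5⇒n6  → match P1@[18:19],P2@[19:19]
[20] read 'a'  n6⇒n7 (fail-walked)  → match P2@[20:20]
[21] read 'd'  n7⇒n1 (fail-walked)
[22] read 'e'  n1⇒n2
[23] read 'e'  n2⇒n3
[24] read 'd'  n3⇒n4  → match P0@[21:24]
[25] read 'd'  n4⇒n1 (fail-walked)
[26] read 'e'  n1⇒n2
[27] read 'e'  n2⇒n3
[28] read 'd'  n3⇒n4  → match P0@[25:28]
[29] read 'd'  n4⇒n1 (fail-walked)
[30] read 'e'  n1⇒n2
[31] read 'e'  n2⇒n3
[32] read 'd'  n3⇒n4  → match P0@[29:32]
[33] read 'a'  n4⇒n7 (fail-walked)  → match P2@[33:33]
[34] read 'b'  n7⇒n5 (fail-walked)
[35] read 'a'  n5⇒n6  → match P1@[34:35],P2@[35:35]
[36] read 'd'  n6⇒n1 (fail-walked)
[37] read 'e'  n1⇒n2
[38] read 'e'  n2⇒n3
[39] read 'd'  n3⇒n4  → match P0@[36:39]
[40] read 'd'  n4⇒n1 (fail-walked)
[41] read 'c'  n1⇒n0 (fail-walked)
[42] read 'd'  n0⇒n1
[43] read 'e'  n1⇒n2
[44] read 'e'  n2⇒n3
[45] read 'd'  n3⇒n4  → match P0@[42:45]
[46] read 'c'  n4⇒n0 (fail-walked)
[47] read 'a'  n0⇒n7  → match P2@[47:47]
[48] read 'd'  n7⇒n1 (fail-walked)
[49] read 'e'  n1⇒n2
[50] read 'e'  n2⇒n3
[51] read 'd'  n3⇒n4  → match P0@[48:51]
[52] read 'd'  n4⇒n1 (fail-walked)
[53] read 'e'  n1⇒n2
[54] read 'e'  n2⇒n3
[55] read 'd'  n3⇒n4  → match P0@[52:55]
[56] read 'd'  n4⇒n1 (fail-walked)
[57] read 'd'  n1⇒n1 (fail-walked)
[58] read 'e'  n1⇒n2
[59] read 'd'  n2⇒n1 (fail-walked)
[60] read 'e'  n1⇒n2
[61] read 'e'  n2⇒n3
[62] read 'd'  n3⇒n4  → match P0@[59:62]
[63] read 'b'  n4⇒n5 (fail-walked)
[64] read 'a'  n5⇒n6  → match P1@[63:64],P2@[64:64]
[65] read 'd'  n6⇒n1 (fail-walked)
[66] read 'b'  n1⇒n5 (fail-walked)
[67] read 'd'  n5⇒n1 (fail-walked)
[68] read 'd'  n1⇒n1 (fail-walked)
[69] read 'e'  n1⇒n2
[70] read 'e'  n2⇒n3
[71] read 'd'  n3⇒n4  → match P0@[68:71]
[72] read 'e'  n4⇒n2 (fail-walked)

Matches: [[2,1],[2,2],[4,2],[5,2],[8,1],[8,2],[10,2],[14,0],[15,2],[19,1],[19,2],[20,2],[24,0],[28,0],[32,0],[33,2],[35,1],[35,2],[39,0],[45,0],[47,2],[51,0],[55,0],[62,0],[64,1],[64,2],[71,0]]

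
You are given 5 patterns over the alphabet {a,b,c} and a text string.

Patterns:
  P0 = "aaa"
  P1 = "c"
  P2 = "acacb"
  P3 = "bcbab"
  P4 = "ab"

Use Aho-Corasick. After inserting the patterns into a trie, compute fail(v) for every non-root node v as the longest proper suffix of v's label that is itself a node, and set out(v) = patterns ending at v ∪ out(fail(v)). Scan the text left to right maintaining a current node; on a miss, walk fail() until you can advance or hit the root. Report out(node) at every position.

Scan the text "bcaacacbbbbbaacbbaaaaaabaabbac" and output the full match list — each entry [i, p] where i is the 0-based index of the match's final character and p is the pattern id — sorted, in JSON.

Construct AC machine:
Trie nodes:
  n0 'ε': a→1 b→9 c→4
  n1 'a': a→2 b→14 c→5
  n2 'aa': a→3
  n3 'aaa': ·  ←P0
  n4 'c': ·  ←P1
  n5 'ac': a→6
  n6 'aca': c→7
  n7 'acac': b→8
  n8 'acacb': ·  ←P2
  n9 'b': c→10
  n10 'bc': b→11
  n11 'bcb': a→12
  n12 'bcba': b→13
  n13 'bcbab': ·  ←P3
  n14 'ab': ·  ←P4

BFS fail/out derivation:
  n1('a'): parent n0 fail=0; on 'a' 0 → fail=0;  out ∅∪∅=∅
  n4('c'): parent n0 fail=0; on 'c' 0 → fail=0;  out {1}∪∅={1}
  n9('b'): parent n0 fail=0; on 'b' 0 → fail=0;  out ∅∪∅=∅
  n2('aa'): parent n1 fail=0; on 'a' 0 → fail=1;  out ∅∪∅=∅
  n5('ac'): parent n1 fail=0; on 'c' 0 → fail=4;  out ∅∪{1}={1}
  n10('bc'): parent n9 fail=0; on 'c' 0 → fail=4;  out ∅∪{1}={1}
  n14('ab'): parent n1 fail=0; on 'b' 0 → fail=9;  out {4}∪∅={4}
  n3('aaa'): parent n2 fail=1; on 'a' 1 → fail=2;  out {0}∪∅={0}
  n6('aca'): parent n5 fail=4; on 'a' 4→0 → fail=1;  out ∅∪∅=∅
  n11('bcb'): parent n10 fail=4; on 'b' 4→0 → fail=9;  out ∅∪∅=∅
  n7('acac'): parent n6 fail=1; on 'c' 1 → fail=5;  out ∅∪{1}={1}
  n12('bcba'): parent n11 fail=9; on 'a' 9→0 → fail=1;  out ∅∪∅=∅
  n8('acacb'): parent n7 fail=5; on 'b' 5→4→0 → fail=9;  out {2}∪∅={2}
  n13('bcbab'): parent n12 fail=1; on 'b' 1 → fail=14;  out {3}∪{4}={3,4}

Run:
[0] read 'b'  n0⇒n9
[1] read 'c'  n9⇒n10  emit P1@[1:1]
[2] read 'a'  n10⇒n1 (via fail)
[3] read 'a'  n1⇒n2
[4] read 'c'  n2⇒n5 (via fail)  emit P1@[4:4]
[5] read 'a'  n5⇒n6
[6] read 'c'  n6⇒n7  emit P1@[6:6]
[7] read 'b'  n7⇒n8  emit P2@[3:7]
[8] read 'b'  n8⇒n9 (via fail)
[9] read 'b'  n9⇒n9 (via fail)
[10] read 'b'  n9⇒n9 (via fail)
[11] read 'b'  n9⇒n9 (via fail)
[12] read 'a'  n9⇒n1 (via fail)
[13] read 'a'  n1⇒n2
[14] read 'c'  n2⇒n5 (via fail)  emit P1@[14:14]
[15] read 'b'  n5⇒n9 (via fail)
[16] read 'b'  n9⇒n9 (via fail)
[17] read 'a'  n9⇒n1 (via fail)
[18] read 'a'  n1⇒n2
[19] read 'a'  n2⇒n3  emit P0@[17:19]
[20] read 'a'  n3⇒n3 (via fail)  emit P0@[18:20]
[21] read 'a'  n3⇒n3 (via fail)  emit P0@[19:21]
[22] read 'a'  n3⇒n3 (via fail)  emit P0@[20:22]
[23] read 'b'  n3⇒n14 (via fail)  emit P4@[22:23]
[24] read 'a'  n14⇒n1 (via fail)
[25] read 'a'  n1⇒n2
[26] read 'b'  n2⇒n14 (via fail)  emit P4@[25:26]
[27] read 'b'  n14⇒n9 (via fail)
[28] read 'a'  n9⇒n1 (via fail)
[29] read 'c'  n1⇒n5  emit P1@[29:29]

Result: [[1,1],[4,1],[6,1],[7,2],[14,1],[19,0],[20,0],[21,0],[22,0],[23,4],[26,4],[29,1]]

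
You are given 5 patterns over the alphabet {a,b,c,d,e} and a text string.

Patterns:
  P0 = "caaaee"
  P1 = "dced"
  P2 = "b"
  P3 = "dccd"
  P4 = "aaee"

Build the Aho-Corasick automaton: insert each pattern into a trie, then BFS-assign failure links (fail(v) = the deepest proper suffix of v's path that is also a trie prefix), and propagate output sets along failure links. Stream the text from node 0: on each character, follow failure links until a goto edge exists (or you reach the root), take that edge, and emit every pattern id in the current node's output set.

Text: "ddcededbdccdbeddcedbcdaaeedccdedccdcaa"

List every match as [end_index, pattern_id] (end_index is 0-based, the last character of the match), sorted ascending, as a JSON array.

Build:
Trie (insert patterns):
  0='ε' goto a→14 b→11 c→1 d→7
  1='c' goto a→2
  2='ca' goto a→3
  3='caa' goto a→4
  4='caaa' goto e→5
  5='caaae' goto e→6
  6='caaaee' goto ·  ←P0
  7='d' goto c→8
  8='dc' goto c→12 e→9
  9='dce' goto d→10
  10='dced' goto ·  ←P1
  11='b' goto ·  ←P2
  12='dcc' goto d→13
  13='dccd' goto ·  ←P3
  14='a' goto a→15
  15='aa' goto e→16
  16='aae' goto e→17
  17='aaee' goto ·  ←P4

Failure links (BFS by depth):
  fail(1) 'c': from fail(0)=0 chase 'c': 0 ⇒ 0;  out=∅∪out(0)=∅
  fail(7) 'd': from fail(0)=0 chase 'd': 0 ⇒ 0;  out=∅∪out(0)=∅
  fail(11) 'b': from fail(0)=0 chase 'b': 0 ⇒ 0;  out={2}∪out(0)={2}
  fail(14) 'a': from fail(0)=0 chase 'a': 0 ⇒ 0;  out=∅∪out(0)=∅
  fail(2) 'ca': from fail(1)=0 chase 'a': 0 ⇒ 14;  out=∅∪out(14)=∅
  fail(8) 'dc': from fail(7)=0 chase 'c': 0 ⇒ 1;  out=∅∪out(1)=∅
  fail(15) 'aa': from fail(14)=0 chase 'a': 0 ⇒ 14;  out=∅∪out(14)=∅
  fail(3) 'caa': from fail(2)=14 chase 'a': 14 ⇒ 15;  out=∅∪out(15)=∅
  fail(9) 'dce': from fail(8)=1 chase 'e': 1→0 ⇒ 0;  out=∅∪out(0)=∅
  fail(12) 'dcc': from fail(8)=1 chase 'c': 1→0 ⇒ 1;  out=∅∪out(1)=∅
  fail(16) 'aae': from fail(15)=14 chase 'e': 14→0 ⇒ 0;  out=∅∪out(0)=∅
  fail(4) 'caaa': from fail(3)=15 chase 'a': 15→14 ⇒ 15;  out=∅∪out(15)=∅
  fail(10) 'dced': from fail(9)=0 chase 'd': 0 ⇒ 7;  out={1}∪out(7)={1}
  fail(13) 'dccd': from fail(12)=1 chase 'd': 1→0 ⇒ 7;  out={3}∪out(7)={3}
  fail(17) 'aaee': from fail(16)=0 chase 'e': 0 ⇒ 0;  out={4}∪out(0)={4}
  fail(5) 'caaae': from fail(4)=15 chase 'e': 15 ⇒ 16;  out=∅∪out(16)=∅
  fail(6) 'caaaee': from fail(5)=16 chase 'e': 16 ⇒ 17;  out={0}∪out(17)={0,4}

Run:
[0] read 'd'  n0⇒n7
[1] read 'd'  n7⇒n7 ·f
[2] read 'c'  n7⇒n8
[3] read 'e'  n8⇒n9
[4] read 'd'  n9⇒n10  → match P1@[1:4]
[5] read 'e'  n10⇒n0 ·f
[6] read 'd'  n0⇒n7
[7] read 'b'  n7⇒n11 ·f  → match P2@[7:7]
[8] read 'd'  n11⇒n7 ·f
[9] read 'c'  n7⇒n8
[10] read 'c'  n8⇒n12
[11] read 'd'  n12⇒n13  → match P3@[8:11]
[12] read 'b'  n13⇒n11 ·f  → match P2@[12:12]
[13] read 'e'  n11⇒n0 ·f
[14] read 'd'  n0⇒n7
[15] read 'd'  n7⇒n7 ·f
[16] read 'c'  n7⇒n8
[17] read 'e'  n8⇒n9
[18] read 'd'  n9⇒n10  → match P1@[15:18]
[19] read 'b'  n10⇒n11 ·f  → match P2@[19:19]
[20] read 'c'  n11⇒n1 ·f
[21] read 'd'  n1⇒n7 ·f
[22] read 'a'  n7⇒n14 ·f
[23] read 'a'  n14⇒n15
[24] read 'e'  n15⇒n16
[25] read 'e'  n16⇒n17  → match P4@[22:25]
[26] read 'd'  n17⇒n7 ·f
[27] read 'c'  n7⇒n8
[28] read 'c'  n8⇒n12
[29] read 'd'  n12⇒n13  → match P3@[26:29]
[30] read 'e'  n13⇒n0 ·f
[31] read 'd'  n0⇒n7
[32] read 'c'  n7⇒n8
[33] read 'c'  n8⇒n12
[34] read 'd'  n12⇒n13  → match P3@[31:34]
[35] read 'c'  n13⇒n8 ·f
[36] read 'a'  n8⇒n2 ·f
[37] read 'a'  n2⇒n3

Matches: [[4,1],[7,2],[11,3],[12,2],[18,1],[19,2],[25,4],[29,3],[34,3]]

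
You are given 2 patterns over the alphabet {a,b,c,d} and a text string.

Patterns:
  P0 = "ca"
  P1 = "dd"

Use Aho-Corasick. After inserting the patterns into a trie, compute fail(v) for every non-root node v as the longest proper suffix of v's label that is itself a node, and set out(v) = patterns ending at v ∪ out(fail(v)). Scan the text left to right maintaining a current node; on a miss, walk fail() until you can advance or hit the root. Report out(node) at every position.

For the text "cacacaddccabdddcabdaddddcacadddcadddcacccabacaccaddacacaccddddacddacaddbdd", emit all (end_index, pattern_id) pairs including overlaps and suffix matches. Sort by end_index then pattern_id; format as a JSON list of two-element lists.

Build:
Trie (insert patterns):
  n0 'ε': c→1 d→3
  n1 'c': a→2
  n2 'ca': ·  [P0 ends]
  n3 'd': d→4
  n4 'dd': ·  [P1 ends]

BFS fail/out derivation:
  n1('c'): parent n0 fail=0; on 'c' 0 → fail=0;  out ∅∪∅=∅
  n3('d'): parent n0 fail=0; on 'd' 0 → fail=0;  out ∅∪∅=∅
  n2('ca'): parent n1 fail=0; on 'a' 0 → fail=0;  out {0}∪∅={0}
  n4('dd'): parent n3 fail=0; on 'd' 0 → fail=3;  out {1}∪∅={1}

Run:
i=0 'c': node 0→1
i=1 'a': node 1→2  emit P0@[0:1]
i=2 'c': node 2→1 (via fail)
i=3 'a': node 1→2  emit P0@[2:3]
i=4 'c': node 2→1 (via fail)
i=5 'a': node 1→2  emit P0@[4:5]
i=6 'd': node 2→3 (via fail)
i=7 'd': node 3→4  emit P1@[6:7]
i=8 'c': node 4→1 (via fail)
i=9 'c': node 1→1 (via fail)
i=10 'a': node 1→2  emit P0@[9:10]
i=11 'b': node 2→0 (via fail)
i=12 'd': node 0→3
i=13 'd': node 3→4  emit P1@[12:13]
i=14 'd': node 4→4 (via fail)  emit P1@[13:14]
i=15 'c': node 4→1 (via fail)
i=16 'a': node 1→2  emit P0@[15:16]
i=17 'b': node 2→0 (via fail)
i=18 'd': node 0→3
i=19 'a': node 3→0 (via fail)
i=20 'd': node 0→3
i=21 'd': node 3→4  emit P1@[20:21]
i=22 'd': node 4→4 (via fail)  emit P1@[21:22]
i=23 'd': node 4→4 (via fail)  emit P1@[22:23]
i=24 'c': node 4→1 (via fail)
i=25 'a': node 1→2  emit P0@[24:25]
i=26 'c': node 2→1 (via fail)
i=27 'a': node 1→2  emit P0@[26:27]
i=28 'd': node 2→3 (via fail)
i=29 'd': node 3→4  emit P1@[28:29]
i=30 'd': node 4→4 (via fail)  emit P1@[29:30]
i=31 'c': node 4→1 (via fail)
i=32 'a': node 1→2  emit P0@[31:32]
i=33 'd': node 2→3 (via fail)
i=34 'd': node 3→4  emit P1@[33:34]
i=35 'd': node 4→4 (via fail)  emit P1@[34:35]
i=36 'c': node 4→1 (via fail)
i=37 'a': node 1→2  emit P0@[36:37]
i=38 'c': node 2→1 (via fail)
i=39 'c': node 1→1 (via fail)
i=40 'c': node 1→1 (via fail)
i=41 'a': node 1→2  emit P0@[40:41]
i=42 'b': node 2→0 (via fail)
i=43 'a': node 0→0
i=44 'c': node 0→1
i=45 'a': node 1→2  emit P0@[44:45]
i=46 'c': node 2→1 (via fail)
i=47 'c': node 1→1 (via fail)
i=48 'a': node 1→2  emit P0@[47:48]
i=49 'd': node 2→3 (via fail)
i=50 'd': node 3→4  emit P1@[49:50]
i=51 'a': node 4→0 (via fail)
i=52 'c': node 0→1
i=53 'a': node 1→2  emit P0@[52:53]
i=54 'c': node 2→1 (via fail)
i=55 'a': node 1→2  emit P0@[54:55]
i=56 'c': node 2→1 (via fail)
i=57 'c': node 1→1 (via fail)
i=58 'd': node 1→3 (via fail)
i=59 'd': node 3→4  emit P1@[58:59]
i=60 'd': node 4→4 (via fail)  emit P1@[59:60]
i=61 'd': node 4→4 (via fail)  emit P1@[60:61]
i=62 'a': node 4→0 (via fail)
i=63 'c': node 0→1
i=64 'd': node 1→3 (via fail)
i=65 'd': node 3→4  emit P1@[64:65]
i=66 'a': node 4→0 (via fail)
i=67 'c': node 0→1
i=68 'a': node 1→2  emit P0@[67:68]
i=69 'd': node 2→3 (via fail)
i=70 'd': node 3→4  emit P1@[69:70]
i=71 'b': node 4→0 (via fail)
i=72 'd': node 0→3
i=73 'd': node 3→4  emit P1@[72:73]

All matches (sorted): [[1,0],[3,0],[5,0],[7,1],[10,0],[13,1],[14,1],[16,0],[21,1],[22,1],[23,1],[25,0],[27,0],[29,1],[30,1],[32,0],[34,1],[35,1],[37,0],[41,0],[45,0],[48,0],[50,1],[53,0],[55,0],[59,1],[60,1],[61,1],[65,1],[68,0],[70,1],[73,1]]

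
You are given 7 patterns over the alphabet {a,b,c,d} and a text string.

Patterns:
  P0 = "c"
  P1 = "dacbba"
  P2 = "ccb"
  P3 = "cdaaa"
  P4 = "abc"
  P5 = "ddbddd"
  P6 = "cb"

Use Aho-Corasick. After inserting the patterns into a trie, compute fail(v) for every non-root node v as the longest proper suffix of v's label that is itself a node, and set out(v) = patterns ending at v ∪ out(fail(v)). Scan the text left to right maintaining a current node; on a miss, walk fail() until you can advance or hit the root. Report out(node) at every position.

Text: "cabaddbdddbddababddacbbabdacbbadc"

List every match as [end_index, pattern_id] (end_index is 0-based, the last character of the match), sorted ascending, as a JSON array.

Build:
Trie (insert patterns):
  n0 'ε': a→14 c→1 d→2
  n1 'c': b→22 c→8 d→10  [P0 ends]
  n2 'd': a→3 d→17
  n3 'da': c→4
  n4 'dac': b→5
  n5 'dacb': b→6
  n6 'dacbb': a→7
  n7 'dacbba': ·  [P1 ends]
  n8 'cc': b→9
  n9 'ccb': ·  [P2 ends]
  n10 'cd': a→11
  n11 'cda': a→12
  n12 'cdaa': a→13
  n13 'cdaaa': ·  [P3 ends]
  n14 'a': b→15
  n15 'ab': c→16
  n16 'abc': ·  [P4 ends]
  n17 'dd': b→18
  n18 'ddb': d→19
  n19 'ddbd': d→20
  n20 'ddbdd': d→21
  n21 'ddbddd': ·  [P5 ends]
  n22 'cb': ·  [P6 ends]

Failure links (BFS by depth):
  fail(1) 'c': from fail(0)=0 chase 'c': 0 ⇒ 0;  out={0}∪out(0)={0}
  fail(2) 'd': from fail(0)=0 chase 'd': 0 ⇒ 0;  out=∅∪out(0)=∅
  fail(14) 'a': from fail(0)=0 chase 'a': 0 ⇒ 0;  out=∅∪out(0)=∅
  fail(3) 'da': from fail(2)=0 chase 'a': 0 ⇒ 14;  out=∅∪out(14)=∅
  fail(8) 'cc': from fail(1)=0 chase 'c': 0 ⇒ 1;  out=∅∪out(1)={0}
  fail(10) 'cd': from fail(1)=0 chase 'd': 0 ⇒ 2;  out=∅∪out(2)=∅
  fail(15) 'ab': from fail(14)=0 chase 'b': 0 ⇒ 0;  out=∅∪out(0)=∅
  fail(17) 'dd': from fail(2)=0 chase 'd': 0 ⇒ 2;  out=∅∪out(2)=∅
  fail(22) 'cb': from fail(1)=0 chase 'b': 0 ⇒ 0;  out={6}∪out(0)={6}
  fail(4) 'dac': from fail(3)=14 chase 'c': 14→0 ⇒ 1;  out=∅∪out(1)={0}
  fail(9) 'ccb': from fail(8)=1 chase 'b': 1 ⇒ 22;  out={2}∪out(22)={2,6}
  fail(11) 'cda': from fail(10)=2 chase 'a': 2 ⇒ 3;  out=∅∪out(3)=∅
  fail(16) 'abc': from fail(15)=0 chase 'c': 0 ⇒ 1;  out={4}∪out(1)={0,4}
  fail(18) 'ddb': from fail(17)=2 chase 'b': 2→0 ⇒ 0;  out=∅∪out(0)=∅
  fail(5) 'dacb': from fail(4)=1 chase 'b': 1 ⇒ 22;  out=∅∪out(22)={6}
  fail(12) 'cdaa': from fail(11)=3 chase 'a': 3→14→0 ⇒ 14;  out=∅∪out(14)=∅
  fail(19) 'ddbd': from fail(18)=0 chase 'd': 0 ⇒ 2;  out=∅∪out(2)=∅
  fail(6) 'dacbb': from fail(5)=22 chase 'b': 22→0 ⇒ 0;  out=∅∪out(0)=∅
  fail(13) 'cdaaa': from fail(12)=14 chase 'a': 14→0 ⇒ 14;  out={3}∪out(14)={3}
  fail(20) 'ddbdd': from fail(19)=2 chase 'd': 2 ⇒ 17;  out=∅∪out(17)=∅
  fail(7) 'dacbba': from fail(6)=0 chase 'a': 0 ⇒ 14;  out={1}∪out(14)={1}
  fail(21) 'ddbddd': from fail(20)=17 chase 'd': 17→2 ⇒ 17;  out={5}∪out(17)={5}

Text stream:
[0] read 'c'  n0⇒n1  → match P0@[0:0]
[1] read 'a'  n1⇒n14 ·f
[2] read 'b'  n14⇒n15
[3] read 'a'  n15⇒n14 ·f
[4] read 'd'  n14⇒n2 ·f
[5] read 'd'  n2⇒n17
[6] read 'b'  n17⇒n18
[7] read 'd'  n18⇒n19
[8] read 'd'  n19⇒n20
[9] read 'd'  n20⇒n21  → match P5@[4:9]
[10] read 'b'  n21⇒n18 ·f
[11] read 'd'  n18⇒n19
[12] read 'd'  n19⇒n20
[13] read 'a'  n20⇒n3 ·f
[14] read 'b'  n3⇒n15 ·f
[15] read 'a'  n15⇒n14 ·f
[16] read 'b'  n14⇒n15
[17] read 'd'  n15⇒n2 ·f
[18] read 'd'  n2⇒n17
[19] read 'a'  n17⇒n3 ·f
[20] read 'c'  n3⇒n4  → match P0@[20:20]
[21] read 'b'  n4⇒n5  → match P6@[20:21]
[22] read 'b'  n5⇒n6
[23] read 'a'  n6⇒n7  → match P1@[18:23]
[24] read 'b'  n7⇒n15 ·f
[25] read 'd'  n15⇒n2 ·f
[26] read 'a'  n2⇒n3
[27] read 'c'  n3⇒n4  → match P0@[27:27]
[28] read 'b'  n4⇒n5  → match P6@[27:28]
[29] read 'b'  n5⇒n6
[30] read 'a'  n6⇒n7  → match P1@[25:30]
[31] read 'd'  n7⇒n2 ·f
[32] read 'c'  n2⇒n1 ·f  → match P0@[32:32]

Matches: [[0,0],[9,5],[20,0],[21,6],[23,1],[27,0],[28,6],[30,1],[32,0]]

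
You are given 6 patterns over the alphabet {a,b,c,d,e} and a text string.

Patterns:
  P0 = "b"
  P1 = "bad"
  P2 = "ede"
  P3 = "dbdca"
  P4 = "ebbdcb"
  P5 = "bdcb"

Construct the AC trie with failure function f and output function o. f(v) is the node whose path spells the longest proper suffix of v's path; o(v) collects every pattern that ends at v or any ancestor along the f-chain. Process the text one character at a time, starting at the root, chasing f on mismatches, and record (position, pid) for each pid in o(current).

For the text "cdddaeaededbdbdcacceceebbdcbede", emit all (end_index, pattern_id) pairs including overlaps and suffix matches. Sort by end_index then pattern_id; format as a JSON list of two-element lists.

Build:
Trie (insert patterns):
  0='ε' goto b→1 d→7 e→4
  1='b' goto a→2 d→17  ←P0
  2='ba' goto d→3
  3='bad' goto ·  ←P1
  4='e' goto b→12 d→5
  5='ed' goto e→6
  6='ede' goto ·  ←P2
  7='d' goto b→8
  8='db' goto d→9
  9='dbd' goto c→10
  10='dbdc' goto a→11
  11='dbdca' goto ·  ←P3
  12='eb' goto b→13
  13='ebb' goto d→14
  14='ebbd' goto c→15
  15='ebbdc' goto b→16
  16='ebbdcb' goto ·  ←P4
  17='bd' goto c→18
  18='bdc' goto b→19
  19='bdcb' goto ·  ←P5

Failure links (BFS by depth):
  fail(1) 'b': from fail(0)=0 chase 'b': 0 ⇒ 0;  out={0}∪out(0)={0}
  fail(4) 'e': from fail(0)=0 chase 'e': 0 ⇒ 0;  out=∅∪out(0)=∅
  fail(7) 'd': from fail(0)=0 chase 'd': 0 ⇒ 0;  out=∅∪out(0)=∅
  fail(2) 'ba': from fail(1)=0 chase 'a': 0 ⇒ 0;  out=∅∪out(0)=∅
  fail(5) 'ed': from fail(4)=0 chase 'd': 0 ⇒ 7;  out=∅∪out(7)=∅
  fail(8) 'db': from fail(7)=0 chase 'b': 0 ⇒ 1;  out=∅∪out(1)={0}
  fail(12) 'eb': from fail(4)=0 chase 'b': 0 ⇒ 1;  out=∅∪out(1)={0}
  fail(17) 'bd': from fail(1)=0 chase 'd': 0 ⇒ 7;  out=∅∪out(7)=∅
  fail(3) 'bad': from fail(2)=0 chase 'd': 0 ⇒ 7;  out={1}∪out(7)={1}
  fail(6) 'ede': from fail(5)=7 chase 'e': 7→0 ⇒ 4;  out={2}∪out(4)={2}
  fail(9) 'dbd': from fail(8)=1 chase 'd': 1 ⇒ 17;  out=∅∪out(17)=∅
  fail(13) 'ebb': from fail(12)=1 chase 'b': 1→0 ⇒ 1;  out=∅∪out(1)={0}
  fail(18) 'bdc': from fail(17)=7 chase 'c': 7→0 ⇒ 0;  out=∅∪out(0)=∅
  fail(10) 'dbdc': from fail(9)=17 chase 'c': 17 ⇒ 18;  out=∅∪out(18)=∅
  fail(14) 'ebbd': from fail(13)=1 chase 'd': 1 ⇒ 17;  out=∅∪out(17)=∅
  fail(19) 'bdcb': from fail(18)=0 chase 'b': 0 ⇒ 1;  out={5}∪out(1)={0,5}
  fail(11) 'dbdca': from fail(10)=18 chase 'a': 18→0 ⇒ 0;  out={3}∪out(0)={3}
  fail(15) 'ebbdc': from fail(14)=17 chase 'c': 17 ⇒ 18;  out=∅∪out(18)=∅
  fail(16) 'ebbdcb': from fail(15)=18 chase 'b': 18 ⇒ 19;  out={4}∪out(19)={0,4,5}

Scan:
i=0 'c': node 0→0
i=1 'd': node 0→7
i=2 'd': node 7→7 (via fail)
i=3 'd': node 7→7 (via fail)
i=4 'a': node 7→0 (via fail)
i=5 'e': node 0→4
i=6 'a': node 4→0 (via fail)
i=7 'e': node 0→4
i=8 'd': node 4→5
i=9 'e': node 5→6  → match P2@[7:9]
i=10 'd': node 6→5 (via fail)
i=11 'b': node 5→8 (via fail)  → match P0@[11:11]
i=12 'd': node 8→9
i=13 'b': node 9→8 (via fail)  → match P0@[13:13]
i=14 'd': node 8→9
i=15 'c': node 9→10
i=16 'a': node 10→11  → match P3@[12:16]
i=17 'c': node 11→0 (via fail)
i=18 'c': node 0→0
i=19 'e': node 0→4
i=20 'c': node 4→0 (via fail)
i=21 'e': node 0→4
i=22 'e': node 4→4 (via fail)
i=23 'b': node 4→12  → match P0@[23:23]
i=24 'b': node 12→13  → match P0@[24:24]
i=25 'd': node 13→14
i=26 'c': node 14→15
i=27 'b': node 15→16  → match P0@[27:27],P4@[22:27],P5@[24:27]
i=28 'e': node 16→4 (via fail)
i=29 'd': node 4→5
i=30 'e': node 5→6  → match P2@[28:30]

Matches: [[9,2],[11,0],[13,0],[16,3],[23,0],[24,0],[27,0],[27,4],[27,5],[30,2]]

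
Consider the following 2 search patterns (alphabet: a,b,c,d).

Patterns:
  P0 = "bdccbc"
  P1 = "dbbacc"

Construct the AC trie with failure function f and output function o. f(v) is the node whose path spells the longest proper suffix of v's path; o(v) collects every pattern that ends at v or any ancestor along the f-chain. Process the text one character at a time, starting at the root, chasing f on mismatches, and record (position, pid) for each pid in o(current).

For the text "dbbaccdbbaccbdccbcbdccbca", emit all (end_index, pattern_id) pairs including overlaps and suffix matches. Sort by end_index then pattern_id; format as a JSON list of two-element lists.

Construct AC machine:
Trie (insert patterns):
  0='ε' goto b→1 d→7
  1='b' goto d→2
  2='bd' goto c→3
  3='bdc' goto c→4
  4='bdcc' goto b→5
  5='bdccb' goto c→6
  6='bdccbc' goto ·  ←P0
  7='d' goto b→8
  8='db' goto b→9
  9='dbb' goto a→10
  10='dbba' goto c→11
  11='dbbac' goto c→12
  12='dbbacc' goto ·  ←P1

BFS fail/out derivation:
  fail(1) 'b': from fail(0)=0 chase 'b': 0 ⇒ 0;  out=∅∪out(0)=∅
  fail(7) 'd': from fail(0)=0 chase 'd': 0 ⇒ 0;  out=∅∪out(0)=∅
  fail(2) 'bd': from fail(1)=0 chase 'd': 0 ⇒ 7;  out=∅∪out(7)=∅
  fail(8) 'db': from fail(7)=0 chase 'b': 0 ⇒ 1;  out=∅∪out(1)=∅
  fail(3) 'bdc': from fail(2)=7 chase 'c': 7→0 ⇒ 0;  out=∅∪out(0)=∅
  fail(9) 'dbb': from fail(8)=1 chase 'b': 1→0 ⇒ 1;  out=∅∪out(1)=∅
  fail(4) 'bdcc': from fail(3)=0 chase 'c': 0 ⇒ 0;  out=∅∪out(0)=∅
  fail(10) 'dbba': from fail(9)=1 chase 'a': 1→0 ⇒ 0;  out=∅∪out(0)=∅
  fail(5) 'bdccb': from fail(4)=0 chase 'b': 0 ⇒ 1;  out=∅∪out(1)=∅
  fail(11) 'dbbac': from fail(10)=0 chase 'c': 0 ⇒ 0;  out=∅∪out(0)=∅
  fail(6) 'bdccbc': from fail(5)=1 chase 'c': 1→0 ⇒ 0;  out={0}∪out(0)={0}
  fail(12) 'dbbacc': from fail(11)=0 chase 'c': 0 ⇒ 0;  out={1}∪out(0)={1}

Text stream:
[0] read 'd'  n0⇒n7
[1] read 'b'  n7⇒n8
[2] read 'b'  n8⇒n9
[3] read 'a'  n9⇒n10
[4] read 'c'  n10⇒n11
[5] read 'c'  n11⇒n12  → match P1@[0:5]
[6] read 'd'  n12⇒n7 (fail-walked)
[7] read 'b'  n7⇒n8
[8] read 'b'  n8⇒n9
[9] read 'a'  n9⇒n10
[10] read 'c'  n10⇒n11
[11] read 'c'  n11⇒n12  → match P1@[6:11]
[12] read 'b'  n12⇒n1 (fail-walked)
[13] read 'd'  n1⇒n2
[14] read 'c'  n2⇒n3
[15] read 'c'  n3⇒n4
[16] read 'b'  n4⇒n5
[17] read 'c'  n5⇒n6  → match P0@[12:17]
[18] read 'b'  n6⇒n1 (fail-walked)
[19] read 'd'  n1⇒n2
[20] read 'c'  n2⇒n3
[21] read 'c'  n3⇒n4
[22] read 'b'  n4⇒n5
[23] read 'c'  n5⇒n6  → match P0@[18:23]
[24] read 'a'  n6⇒n0 (fail-walked)

Result: [[5,1],[11,1],[17,0],[23,0]]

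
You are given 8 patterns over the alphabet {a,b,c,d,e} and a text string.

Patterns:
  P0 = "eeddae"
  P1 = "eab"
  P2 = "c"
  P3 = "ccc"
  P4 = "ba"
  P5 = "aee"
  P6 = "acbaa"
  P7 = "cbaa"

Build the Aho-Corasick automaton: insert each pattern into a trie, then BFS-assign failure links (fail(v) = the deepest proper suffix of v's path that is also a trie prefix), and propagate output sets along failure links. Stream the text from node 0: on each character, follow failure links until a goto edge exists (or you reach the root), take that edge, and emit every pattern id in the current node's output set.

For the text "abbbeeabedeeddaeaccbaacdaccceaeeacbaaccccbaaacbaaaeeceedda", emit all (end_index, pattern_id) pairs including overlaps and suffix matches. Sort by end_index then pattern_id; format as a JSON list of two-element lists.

Build automaton:
Trie (insert patterns):
  0='ε' goto a→14 b→12 c→9 e→1
  1='e' goto a→7 e→2
  2='ee' goto d→3
  3='eed' goto d→4
  4='eedd' goto a→5
  5='eedda' goto e→6
  6='eeddae' goto ·  ←P0
  7='ea' goto b→8
  8='eab' goto ·  ←P1
  9='c' goto b→21 c→10  ←P2
  10='cc' goto c→11
  11='ccc' goto ·  ←P3
  12='b' goto a→13
  13='ba' goto ·  ←P4
  14='a' goto c→17 e→15
  15='ae' goto e→16
  16='aee' goto ·  ←P5
  17='ac' goto b→18
  18='acb' goto a→19
  19='acba' goto a→20
  20='acbaa' goto ·  ←P6
  21='cb' goto a→22
  22='cba' goto a→23
  23='cbaa' goto ·  ←P7

Failure links (BFS by depth):
  n1('e'): parent n0 fail=0; on 'e' 0 → fail=0;  out ∅∪∅=∅
  n9('c'): parent n0 fail=0; on 'c' 0 → fail=0;  out {2}∪∅={2}
  n12('b'): parent n0 fail=0; on 'b' 0 → fail=0;  out ∅∪∅=∅
  n14('a'): parent n0 fail=0; on 'a' 0 → fail=0;  out ∅∪∅=∅
  n2('ee'): parent n1 fail=0; on 'e' 0 → fail=1;  out ∅∪∅=∅
  n7('ea'): parent n1 fail=0; on 'a' 0 → fail=14;  out ∅∪∅=∅
  n10('cc'): parent n9 fail=0; on 'c' 0 → fail=9;  out ∅∪{2}={2}
  n13('ba'): parent n12 fail=0; on 'a' 0 → fail=14;  out {4}∪∅={4}
  n15('ae'): parent n14 fail=0; on 'e' 0 → fail=1;  out ∅∪∅=∅
  n17('ac'): parent n14 fail=0; on 'c' 0 → fail=9;  out ∅∪{2}={2}
  n21('cb'): parent n9 fail=0; on 'b' 0 → fail=12;  out ∅∪∅=∅
  n3('eed'): parent n2 fail=1; on 'd' 1→0 → fail=0;  out ∅∪∅=∅
  n8('eab'): parent n7 fail=14; on 'b' 14→0 → fail=12;  out {1}∪∅={1}
  n11('ccc'): parent n10 fail=9; on 'c' 9 → fail=10;  out {3}∪{2}={2,3}
  n16('aee'): parent n15 fail=1; on 'e' 1 → fail=2;  out {5}∪∅={5}
  n18('acb'): parent n17 fail=9; on 'b' 9 → fail=21;  out ∅∪∅=∅
  n22('cba'): parent n21 fail=12; on 'a' 12 → fail=13;  out ∅∪{4}={4}
  n4('eedd'): parent n3 fail=0; on 'd' 0 → fail=0;  out ∅∪∅=∅
  n19('acba'): parent n18 fail=21; on 'a' 21 → fail=22;  out ∅∪{4}={4}
  n23('cbaa'): parent n22 fail=13; on 'a' 13→14→0 → fail=14;  out {7}∪∅={7}
  n5('eedda'): parent n4 fail=0; on 'a' 0 → fail=14;  out ∅∪∅=∅
  n20('acbaa'): parent n19 fail=22; on 'a' 22 → fail=23;  out {6}∪{7}={6,7}
  n6('eeddae'): parent n5 fail=14; on 'e' 14 → fail=15;  out {0}∪∅={0}

Scan:
[0] read 'a'  n0⇒n14
[1] read 'b'  n14⇒n12 (via fail)
[2] read 'b'  n12⇒n12 (via fail)
[3] read 'b'  n12⇒n12 (via fail)
[4] read 'e'  n12⇒n1 (via fail)
[5] read 'e'  n1⇒n2
[6] read 'a'  n2⇒n7 (via fail)
[7] read 'b'  n7⇒n8  emit P1@[5:7]
[8] read 'e'  n8⇒n1 (via fail)
[9] read 'd'  n1⇒n0 (via fail)
[10] read 'e'  n0⇒n1
[11] read 'e'  n1⇒n2
[12] read 'd'  n2⇒n3
[13] read 'd'  n3⇒n4
[14] read 'a'  n4⇒n5
[15] read 'e'  n5⇒n6  emit P0@[10:15]
[16] read 'a'  n6⇒n7 (via fail)
[17] read 'c'  n7⇒n17 (via fail)  emit P2@[17:17]
[18] read 'c'  n17⇒n10 (via fail)  emit P2@[18:18]
[19] read 'b'  n10⇒n21 (via fail)
[20] read 'a'  n21⇒n22  emit P4@[19:20]
[21] read 'a'  n22⇒n23  emit P7@[18:21]
[22] read 'c'  n23⇒n17 (via fail)  emit P2@[22:22]
[23] read 'd'  n17⇒n0 (via fail)
[24] read 'a'  n0⇒n14
[25] read 'c'  n14⇒n17  emit P2@[25:25]
[26] read 'c'  n17⇒n10 (via fail)  emit P2@[26:26]
[27] read 'c'  n10⇒n11  emit P2@[27:27],P3@[25:27]
[28] read 'e'  n11⇒n1 (via fail)
[29] read 'a'  n1⇒n7
[30] read 'e'  n7⇒n15 (via fail)
[31] read 'e'  n15⇒n16  emit P5@[29:31]
[32] read 'a'  n16⇒n7 (via fail)
[33] read 'c'  n7⇒n17 (via fail)  emit P2@[33:33]
[34] read 'b'  n17⇒n18
[35] read 'a'  n18⇒n19  emit P4@[34:35]
[36] read 'a'  n19⇒n20  emit P6@[32:36],P7@[33:36]
[37] read 'c'  n20⇒n17 (via fail)  emit P2@[37:37]
[38] read 'c'  n17⇒n10 (via fail)  emit P2@[38:38]
[39] read 'c'  n10⇒n11  emit P2@[39:39],P3@[37:39]
[40] read 'c'  n11⇒n11 (via fail)  emit P2@[40:40],P3@[38:40]
[41] read 'b'  n11⇒n21 (via fail)
[42] read 'a'  n21⇒n22  emit P4@[41:42]
[43] read 'a'  n22⇒n23  emit P7@[40:43]
[44] read 'a'  n23⇒n14 (via fail)
[45] read 'c'  n14⇒n17  emit P2@[45:45]
[46] read 'b'  n17⇒n18
[47] read 'a'  n18⇒n19  emit P4@[46:47]
[48] read 'a'  n19⇒n20  emit P6@[44:48],P7@[45:48]
[49] read 'a'  n20⇒n14 (via fail)
[50] read 'e'  n14⇒n15
[51] read 'e'  n15⇒n16  emit P5@[49:51]
[52] read 'c'  n16⇒n9 (via fail)  emit P2@[52:52]
[53] read 'e'  n9⇒n1 (via fail)
[54] read 'e'  n1⇒n2
[55] read 'd'  n2⇒n3
[56] read 'd'  n3⇒n4
[57] read 'a'  n4⇒n5

All matches (sorted): [[7,1],[15,0],[17,2],[18,2],[20,4],[21,7],[22,2],[25,2],[26,2],[27,2],[27,3],[31,5],[33,2],[35,4],[36,6],[36,7],[37,2],[38,2],[39,2],[39,3],[40,2],[40,3],[42,4],[43,7],[45,2],[47,4],[48,6],[48,7],[51,5],[52,2]]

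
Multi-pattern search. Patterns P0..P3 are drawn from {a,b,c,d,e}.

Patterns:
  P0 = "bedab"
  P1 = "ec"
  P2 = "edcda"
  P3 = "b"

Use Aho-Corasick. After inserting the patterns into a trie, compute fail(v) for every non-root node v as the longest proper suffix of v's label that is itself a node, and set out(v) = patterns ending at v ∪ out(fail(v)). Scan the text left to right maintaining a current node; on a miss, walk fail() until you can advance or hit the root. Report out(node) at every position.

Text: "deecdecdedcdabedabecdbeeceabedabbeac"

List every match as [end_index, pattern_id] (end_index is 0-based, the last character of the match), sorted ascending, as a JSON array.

Build:
Trie nodes:
  0='ε' goto b→1 e→6
  1='b' goto e→2  ←P3
  2='be' goto d→3
  3='bed' goto a→4
  4='beda' goto b→5
  5='bedab' goto ·  ←P0
  6='e' goto c→7 d→8
  7='ec' goto ·  ←P1
  8='ed' goto c→9
  9='edc' goto d→10
  10='edcd' goto a→11
  11='edcda' goto ·  ←P2

Failure links (BFS by depth):
  n1('b'): parent n0 fail=0; on 'b' 0 → fail=0;  out {3}∪∅={3}
  n6('e'): parent n0 fail=0; on 'e' 0 → fail=0;  out ∅∪∅=∅
  n2('be'): parent n1 fail=0; on 'e' 0 → fail=6;  out ∅∪∅=∅
  n7('ec'): parent n6 fail=0; on 'c' 0 → fail=0;  out {1}∪∅={1}
  n8('ed'): parent n6 fail=0; on 'd' 0 → fail=0;  out ∅∪∅=∅
  n3('bed'): parent n2 fail=6; on 'd' 6 → fail=8;  out ∅∪∅=∅
  n9('edc'): parent n8 fail=0; on 'c' 0 → fail=0;  out ∅∪∅=∅
  n4('beda'): parent n3 fail=8; on 'a' 8→0 → fail=0;  out ∅∪∅=∅
  n10('edcd'): parent n9 fail=0; on 'd' 0 → fail=0;  out ∅∪∅=∅
  n5('bedab'): parent n4 fail=0; on 'b' 0 → fail=1;  out {0}∪{3}={0,3}
  n11('edcda'): parent n10 fail=0; on 'a' 0 → fail=0;  out {2}∪∅={2}

Run:
i=0 'd': node 0→0
i=1 'e': node 0→6
i=2 'e': node 6→6 ·f
i=3 'c': node 6→7  ** P1@[2:3]
i=4 'd': node 7→0 ·f
i=5 'e': node 0→6
i=6 'c': node 6→7  ** P1@[5:6]
i=7 'd': node 7→0 ·f
i=8 'e': node 0→6
i=9 'd': node 6→8
i=10 'c': node 8→9
i=11 'd': node 9→10
i=12 'a': node 10→11  ** P2@[8:12]
i=13 'b': node 11→1 ·f  ** P3@[13:13]
i=14 'e': node 1→2
i=15 'd': node 2→3
i=16 'a': node 3→4
i=17 'b': node 4→5  ** P0@[13:17],P3@[17:17]
i=18 'e': node 5→2 ·f
i=19 'c': node 2→7 ·f  ** P1@[18:19]
i=20 'd': node 7→0 ·f
i=21 'b': node 0→1  ** P3@[21:21]
i=22 'e': node 1→2
i=23 'e': node 2→6 ·f
i=24 'c': node 6→7  ** P1@[23:24]
i=25 'e': node 7→6 ·f
i=26 'a': node 6→0 ·f
i=27 'b': node 0→1  ** P3@[27:27]
i=28 'e': node 1→2
i=29 'd': node 2→3
i=30 'a': node 3→4
i=31 'b': node 4→5  ** P0@[27:31],P3@[31:31]
i=32 'b': node 5→1 ·f  ** P3@[32:32]
i=33 'e': node 1→2
i=34 'a': node 2→0 ·f
i=35 'c': node 0→0

Matches: [[3,1],[6,1],[12,2],[13,3],[17,0],[17,3],[19,1],[21,3],[24,1],[27,3],[31,0],[31,3],[32,3]]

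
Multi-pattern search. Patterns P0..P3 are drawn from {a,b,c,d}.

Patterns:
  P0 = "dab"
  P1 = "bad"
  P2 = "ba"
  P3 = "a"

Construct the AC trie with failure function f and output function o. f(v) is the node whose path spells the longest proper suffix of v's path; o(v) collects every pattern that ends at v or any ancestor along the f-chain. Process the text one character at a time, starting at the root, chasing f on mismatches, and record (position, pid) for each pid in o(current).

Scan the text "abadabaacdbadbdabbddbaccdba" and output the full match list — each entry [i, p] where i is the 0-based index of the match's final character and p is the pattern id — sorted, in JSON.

Build:
Trie (insert patterns):
  n0 'ε': a→7 b→4 d→1
  n1 'd': a→2
  n2 'da': b→3
  n3 'dab': ·  ←P0
  n4 'b': a→5
  n5 'ba': d→6  ←P2
  n6 'bad': ·  ←P1
  n7 'a': ·  ←P3

Failure links (BFS by depth):
  n1('d'): parent n0 fail=0; on 'd' 0 → fail=0;  out ∅∪∅=∅
  n4('b'): parent n0 fail=0; on 'b' 0 → fail=0;  out ∅∪∅=∅
  n7('a'): parent n0 fail=0; on 'a' 0 → fail=0;  out {3}∪∅={3}
  n2('da'): parent n1 fail=0; on 'a' 0 → fail=7;  out ∅∪{3}={3}
  n5('ba'): parent n4 fail=0; on 'a' 0 → fail=7;  out {2}∪{3}={2,3}
  n3('dab'): parent n2 fail=7; on 'b' 7→0 → fail=4;  out {0}∪∅={0}
  n6('bad'): parent n5 fail=7; on 'd' 7→0 → fail=1;  out {1}∪∅={1}

Run:
pos 0 'a': at 7  ** P3@[0:0]
pos 1 'b': at 4 ·f
pos 2 'a': at 5  ** P2@[1:2],P3@[2:2]
pos 3 'd': at 6  ** P1@[1:3]
pos 4 'a': at 2 ·f  ** P3@[4:4]
pos 5 'b': at 3  ** P0@[3:5]
pos 6 'a': at 5 ·f  ** P2@[5:6],P3@[6:6]
pos 7 'a': at 7 ·f  ** P3@[7:7]
pos 8 'c': at 0 ·f
pos 9 'd': at 1
pos 10 'b': at 4 ·f
pos 11 'a': at 5  ** P2@[10:11],P3@[11:11]
pos 12 'd': at 6  ** P1@[10:12]
pos 13 'b': at 4 ·f
pos 14 'd': at 1 ·f
pos 15 'a': at 2  ** P3@[15:15]
pos 16 'b': at 3  ** P0@[14:16]
pos 17 'b': at 4 ·f
pos 18 'd': at 1 ·f
pos 19 'd': at 1 ·f
pos 20 'b': at 4 ·f
pos 21 'a': at 5  ** P2@[20:21],P3@[21:21]
pos 22 'c': at 0 ·f
pos 23 'c': at 0
pos 24 'd': at 1
pos 25 'b': at 4 ·f
pos 26 'a': at 5  ** P2@[25:26],P3@[26:26]

Result: [[0,3],[2,2],[2,3],[3,1],[4,3],[5,0],[6,2],[6,3],[7,3],[11,2],[11,3],[12,1],[15,3],[16,0],[21,2],[21,3],[26,2],[26,3]]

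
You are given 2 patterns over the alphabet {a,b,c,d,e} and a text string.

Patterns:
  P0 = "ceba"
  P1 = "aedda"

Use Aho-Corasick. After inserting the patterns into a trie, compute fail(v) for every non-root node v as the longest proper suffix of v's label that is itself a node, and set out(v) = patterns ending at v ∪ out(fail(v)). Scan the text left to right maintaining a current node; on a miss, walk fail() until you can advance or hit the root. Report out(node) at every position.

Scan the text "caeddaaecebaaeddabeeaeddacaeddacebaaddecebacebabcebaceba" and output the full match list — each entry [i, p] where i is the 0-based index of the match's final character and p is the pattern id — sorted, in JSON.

Construct AC machine:
Trie nodes:
  n0 'ε': a→5 c→1
  n1 'c': e→2
  n2 'ce': b→3
  n3 'ceb': a→4
  n4 'ceba': ·  [P0 ends]
  n5 'a': e→6
  n6 'ae': d→7
  n7 'aed': d→8
  n8 'aedd': a→9
  n9 'aedda': ·  [P1 ends]

Failure links (BFS by depth):
  n1('c'): parent n0 fail=0; on 'c' 0 → fail=0;  out ∅∪∅=∅
  n5('a'): parent n0 fail=0; on 'a' 0 → fail=0;  out ∅∪∅=∅
  n2('ce'): parent n1 fail=0; on 'e' 0 → fail=0;  out ∅∪∅=∅
  n6('ae'): parent n5 fail=0; on 'e' 0 → fail=0;  out ∅∪∅=∅
  n3('ceb'): parent n2 fail=0; on 'b' 0 → fail=0;  out ∅∪∅=∅
  n7('aed'): parent n6 fail=0; on 'd' 0 → fail=0;  out ∅∪∅=∅
  n4('ceba'): parent n3 fail=0; on 'a' 0 → fail=5;  out {0}∪∅={0}
  n8('aedd'): parent n7 fail=0; on 'd' 0 → fail=0;  out ∅∪∅=∅
  n9('aedda'): parent n8 fail=0; on 'a' 0 → fail=5;  out {1}∪∅={1}

Run:
pos 0 'c': at 1
pos 1 'a': at 5 (fail-walked)
pos 2 'e': at 6
pos 3 'd': at 7
pos 4 'd': at 8
pos 5 'a': at 9  → match P1@[1:5]
pos 6 'a': at 5 (fail-walked)
pos 7 'e': at 6
pos 8 'c': at 1 (fail-walked)
pos 9 'e': at 2
pos 10 'b': at 3
pos 11 'a': at 4  → match P0@[8:11]
pos 12 'a': at 5 (fail-walked)
pos 13 'e': at 6
pos 14 'd': at 7
pos 15 'd': at 8
pos 16 'a': at 9  → match P1@[12:16]
pos 17 'b': at 0 (fail-walked)
pos 18 'e': at 0
pos 19 'e': at 0
pos 20 'a': at 5
pos 21 'e': at 6
pos 22 'd': at 7
pos 23 'd': at 8
pos 24 'a': at 9  → match P1@[20:24]
pos 25 'c': at 1 (fail-walked)
pos 26 'a': at 5 (fail-walked)
pos 27 'e': at 6
pos 28 'd': at 7
pos 29 'd': at 8
pos 30 'a': at 9  → match P1@[26:30]
pos 31 'c': at 1 (fail-walked)
pos 32 'e': at 2
pos 33 'b': at 3
pos 34 'a': at 4  → match P0@[31:34]
pos 35 'a': at 5 (fail-walked)
pos 36 'd': at 0 (fail-walked)
pos 37 'd': at 0
pos 38 'e': at 0
pos 39 'c': at 1
pos 40 'e': at 2
pos 41 'b': at 3
pos 42 'a': at 4  → match P0@[39:42]
pos 43 'c': at 1 (fail-walked)
pos 44 'e': at 2
pos 45 'b': at 3
pos 46 'a': at 4  → match P0@[43:46]
pos 47 'b': at 0 (fail-walked)
pos 48 'c': at 1
pos 49 'e': at 2
pos 50 'b': at 3
pos 51 'a': at 4  → match P0@[48:51]
pos 52 'c': at 1 (fail-walked)
pos 53 'e': at 2
pos 54 'b': at 3
pos 55 'a': at 4  → match P0@[52:55]

All matches (sorted): [[5,1],[11,0],[16,1],[24,1],[30,1],[34,0],[42,0],[46,0],[51,0],[55,0]]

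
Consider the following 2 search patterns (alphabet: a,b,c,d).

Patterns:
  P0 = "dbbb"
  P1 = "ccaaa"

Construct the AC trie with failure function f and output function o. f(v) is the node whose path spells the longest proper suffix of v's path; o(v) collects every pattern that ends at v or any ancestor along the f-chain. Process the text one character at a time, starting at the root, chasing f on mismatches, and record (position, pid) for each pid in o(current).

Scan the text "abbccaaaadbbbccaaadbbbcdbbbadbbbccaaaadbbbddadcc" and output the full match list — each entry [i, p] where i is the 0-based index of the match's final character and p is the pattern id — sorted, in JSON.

Build:
Trie (insert patterns):
  0='ε' goto c→5 d→1
  1='d' goto b→2
  2='db' goto b→3
  3='dbb' goto b→4
  4='dbbb' goto ·  [P0 ends]
  5='c' goto c→6
  6='cc' goto a→7
  7='cca' goto a→8
  8='ccaa' goto a→9
  9='ccaaa' goto ·  [P1 ends]

Failure links (BFS by depth):
  fail(1) 'd': from fail(0)=0 chase 'd': 0 ⇒ 0;  out=∅∪out(0)=∅
  fail(5) 'c': from fail(0)=0 chase 'c': 0 ⇒ 0;  out=∅∪out(0)=∅
  fail(2) 'db': from fail(1)=0 chase 'b': 0 ⇒ 0;  out=∅∪out(0)=∅
  fail(6) 'cc': from fail(5)=0 chase 'c': 0 ⇒ 5;  out=∅∪out(5)=∅
  fail(3) 'dbb': from fail(2)=0 chase 'b': 0 ⇒ 0;  out=∅∪out(0)=∅
  fail(7) 'cca': from fail(6)=5 chase 'a': 5→0 ⇒ 0;  out=∅∪out(0)=∅
  fail(4) 'dbbb': from fail(3)=0 chase 'b': 0 ⇒ 0;  out={0}∪out(0)={0}
  fail(8) 'ccaa': from fail(7)=0 chase 'a': 0 ⇒ 0;  out=∅∪out(0)=∅
  fail(9) 'ccaaa': from fail(8)=0 chase 'a': 0 ⇒ 0;  out={1}∪out(0)={1}

Scan:
i=0 'a': node 0→0
i=1 'b': node 0→0
i=2 'b': node 0→0
i=3 'c': node 0→5
i=4 'c': node 5→6
i=5 'a': node 6→7
i=6 'a': node 7→8
i=7 'a': node 8→9  ** P1@[3:7]
i=8 'a': node 9→0 (via fail)
i=9 'd': node 0→1
i=10 'b': node 1→2
i=11 'b': node 2→3
i=12 'b': node 3→4  ** P0@[9:12]
i=13 'c': node 4→5 (via fail)
i=14 'c': node 5→6
i=15 'a': node 6→7
i=16 'a': node 7→8
i=17 'a': node 8→9  ** P1@[13:17]
i=18 'd': node 9→1 (via fail)
i=19 'b': node 1→2
i=20 'b': node 2→3
i=21 'b': node 3→4  ** P0@[18:21]
i=22 'c': node 4→5 (via fail)
i=23 'd': node 5→1 (via fail)
i=24 'b': node 1→2
i=25 'b': node 2→3
i=26 'b': node 3→4  ** P0@[23:26]
i=27 'a': node 4→0 (via fail)
i=28 'd': node 0→1
i=29 'b': node 1→2
i=30 'b': node 2→3
i=31 'b': node 3→4  ** P0@[28:31]
i=32 'c': node 4→5 (via fail)
i=33 'c': node 5→6
i=34 'a': node 6→7
i=35 'a': node 7→8
i=36 'a': node 8→9  ** P1@[32:36]
i=37 'a': node 9→0 (via fail)
i=38 'd': node 0→1
i=39 'b': node 1→2
i=40 'b': node 2→3
i=41 'b': node 3→4  ** P0@[38:41]
i=42 'd': node 4→1 (via fail)
i=43 'd': node 1→1 (via fail)
i=44 'a': node 1→0 (via fail)
i=45 'd': node 0→1
i=46 'c': node 1→5 (via fail)
i=47 'c': node 5→6

All matches (sorted): [[7,1],[12,0],[17,1],[21,0],[26,0],[31,0],[36,1],[41,0]]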